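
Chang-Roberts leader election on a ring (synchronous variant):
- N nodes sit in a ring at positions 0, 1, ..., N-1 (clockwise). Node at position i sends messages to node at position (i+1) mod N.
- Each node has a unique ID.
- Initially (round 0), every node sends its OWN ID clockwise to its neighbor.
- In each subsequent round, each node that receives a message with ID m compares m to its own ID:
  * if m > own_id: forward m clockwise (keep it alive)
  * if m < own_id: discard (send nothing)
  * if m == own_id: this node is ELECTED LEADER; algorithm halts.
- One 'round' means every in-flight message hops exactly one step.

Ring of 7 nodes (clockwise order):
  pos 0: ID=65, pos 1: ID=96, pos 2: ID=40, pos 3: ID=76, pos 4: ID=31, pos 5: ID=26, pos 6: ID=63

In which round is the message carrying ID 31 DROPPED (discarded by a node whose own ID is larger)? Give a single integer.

Answer: 2

Derivation:
Round 1: pos1(id96) recv 65: drop; pos2(id40) recv 96: fwd; pos3(id76) recv 40: drop; pos4(id31) recv 76: fwd; pos5(id26) recv 31: fwd; pos6(id63) recv 26: drop; pos0(id65) recv 63: drop
Round 2: pos3(id76) recv 96: fwd; pos5(id26) recv 76: fwd; pos6(id63) recv 31: drop
Round 3: pos4(id31) recv 96: fwd; pos6(id63) recv 76: fwd
Round 4: pos5(id26) recv 96: fwd; pos0(id65) recv 76: fwd
Round 5: pos6(id63) recv 96: fwd; pos1(id96) recv 76: drop
Round 6: pos0(id65) recv 96: fwd
Round 7: pos1(id96) recv 96: ELECTED
Message ID 31 originates at pos 4; dropped at pos 6 in round 2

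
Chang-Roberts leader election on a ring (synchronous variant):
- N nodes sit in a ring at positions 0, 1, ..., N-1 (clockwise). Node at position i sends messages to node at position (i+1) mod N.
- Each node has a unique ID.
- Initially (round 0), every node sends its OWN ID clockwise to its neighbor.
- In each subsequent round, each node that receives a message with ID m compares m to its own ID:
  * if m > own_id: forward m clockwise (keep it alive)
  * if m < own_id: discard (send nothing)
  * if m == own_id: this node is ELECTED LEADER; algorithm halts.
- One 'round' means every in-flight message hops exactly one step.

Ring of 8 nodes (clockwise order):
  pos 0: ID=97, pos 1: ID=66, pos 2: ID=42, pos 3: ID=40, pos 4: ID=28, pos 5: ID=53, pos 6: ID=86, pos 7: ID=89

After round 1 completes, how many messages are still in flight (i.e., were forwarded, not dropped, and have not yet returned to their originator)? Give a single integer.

Round 1: pos1(id66) recv 97: fwd; pos2(id42) recv 66: fwd; pos3(id40) recv 42: fwd; pos4(id28) recv 40: fwd; pos5(id53) recv 28: drop; pos6(id86) recv 53: drop; pos7(id89) recv 86: drop; pos0(id97) recv 89: drop
After round 1: 4 messages still in flight

Answer: 4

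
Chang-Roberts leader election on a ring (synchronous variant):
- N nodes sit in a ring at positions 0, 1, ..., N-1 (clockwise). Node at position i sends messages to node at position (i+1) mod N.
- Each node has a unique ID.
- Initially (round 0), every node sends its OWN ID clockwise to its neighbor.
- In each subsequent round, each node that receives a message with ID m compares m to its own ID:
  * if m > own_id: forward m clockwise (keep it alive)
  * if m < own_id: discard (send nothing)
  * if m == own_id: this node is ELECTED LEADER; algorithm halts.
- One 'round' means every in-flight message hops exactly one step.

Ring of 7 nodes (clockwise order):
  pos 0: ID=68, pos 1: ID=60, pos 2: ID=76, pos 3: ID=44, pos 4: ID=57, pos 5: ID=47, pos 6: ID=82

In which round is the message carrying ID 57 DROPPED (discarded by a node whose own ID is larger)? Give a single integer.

Round 1: pos1(id60) recv 68: fwd; pos2(id76) recv 60: drop; pos3(id44) recv 76: fwd; pos4(id57) recv 44: drop; pos5(id47) recv 57: fwd; pos6(id82) recv 47: drop; pos0(id68) recv 82: fwd
Round 2: pos2(id76) recv 68: drop; pos4(id57) recv 76: fwd; pos6(id82) recv 57: drop; pos1(id60) recv 82: fwd
Round 3: pos5(id47) recv 76: fwd; pos2(id76) recv 82: fwd
Round 4: pos6(id82) recv 76: drop; pos3(id44) recv 82: fwd
Round 5: pos4(id57) recv 82: fwd
Round 6: pos5(id47) recv 82: fwd
Round 7: pos6(id82) recv 82: ELECTED
Message ID 57 originates at pos 4; dropped at pos 6 in round 2

Answer: 2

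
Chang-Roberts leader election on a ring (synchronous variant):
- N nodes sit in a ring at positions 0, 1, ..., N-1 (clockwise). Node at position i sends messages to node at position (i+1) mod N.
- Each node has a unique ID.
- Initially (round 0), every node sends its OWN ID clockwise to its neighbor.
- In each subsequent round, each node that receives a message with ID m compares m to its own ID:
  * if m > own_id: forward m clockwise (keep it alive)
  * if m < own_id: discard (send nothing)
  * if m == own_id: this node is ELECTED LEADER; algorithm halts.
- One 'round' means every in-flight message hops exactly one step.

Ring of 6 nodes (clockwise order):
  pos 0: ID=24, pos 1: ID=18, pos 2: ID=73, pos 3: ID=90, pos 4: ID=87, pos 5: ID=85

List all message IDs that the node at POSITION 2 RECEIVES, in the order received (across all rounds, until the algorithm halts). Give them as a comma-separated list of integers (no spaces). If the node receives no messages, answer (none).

Answer: 18,24,85,87,90

Derivation:
Round 1: pos1(id18) recv 24: fwd; pos2(id73) recv 18: drop; pos3(id90) recv 73: drop; pos4(id87) recv 90: fwd; pos5(id85) recv 87: fwd; pos0(id24) recv 85: fwd
Round 2: pos2(id73) recv 24: drop; pos5(id85) recv 90: fwd; pos0(id24) recv 87: fwd; pos1(id18) recv 85: fwd
Round 3: pos0(id24) recv 90: fwd; pos1(id18) recv 87: fwd; pos2(id73) recv 85: fwd
Round 4: pos1(id18) recv 90: fwd; pos2(id73) recv 87: fwd; pos3(id90) recv 85: drop
Round 5: pos2(id73) recv 90: fwd; pos3(id90) recv 87: drop
Round 6: pos3(id90) recv 90: ELECTED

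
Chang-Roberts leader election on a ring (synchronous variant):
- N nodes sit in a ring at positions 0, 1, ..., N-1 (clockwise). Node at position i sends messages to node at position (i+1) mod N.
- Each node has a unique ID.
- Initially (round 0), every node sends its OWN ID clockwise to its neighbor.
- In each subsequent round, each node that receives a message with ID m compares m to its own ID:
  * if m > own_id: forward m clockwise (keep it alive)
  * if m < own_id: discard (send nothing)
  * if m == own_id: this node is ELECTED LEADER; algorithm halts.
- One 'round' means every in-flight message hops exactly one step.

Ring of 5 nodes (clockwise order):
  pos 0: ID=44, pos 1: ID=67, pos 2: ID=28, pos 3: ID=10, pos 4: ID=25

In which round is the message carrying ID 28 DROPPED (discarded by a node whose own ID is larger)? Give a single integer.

Answer: 3

Derivation:
Round 1: pos1(id67) recv 44: drop; pos2(id28) recv 67: fwd; pos3(id10) recv 28: fwd; pos4(id25) recv 10: drop; pos0(id44) recv 25: drop
Round 2: pos3(id10) recv 67: fwd; pos4(id25) recv 28: fwd
Round 3: pos4(id25) recv 67: fwd; pos0(id44) recv 28: drop
Round 4: pos0(id44) recv 67: fwd
Round 5: pos1(id67) recv 67: ELECTED
Message ID 28 originates at pos 2; dropped at pos 0 in round 3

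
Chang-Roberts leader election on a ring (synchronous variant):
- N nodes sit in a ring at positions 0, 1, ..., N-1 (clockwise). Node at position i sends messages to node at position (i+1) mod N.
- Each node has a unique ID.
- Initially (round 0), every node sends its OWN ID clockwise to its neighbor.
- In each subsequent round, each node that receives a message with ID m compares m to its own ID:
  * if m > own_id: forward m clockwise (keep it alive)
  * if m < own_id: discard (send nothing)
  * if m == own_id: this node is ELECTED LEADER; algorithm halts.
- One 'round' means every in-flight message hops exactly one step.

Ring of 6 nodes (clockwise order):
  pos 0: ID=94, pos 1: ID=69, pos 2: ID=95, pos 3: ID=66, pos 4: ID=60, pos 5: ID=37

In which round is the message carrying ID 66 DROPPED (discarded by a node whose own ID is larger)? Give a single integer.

Answer: 3

Derivation:
Round 1: pos1(id69) recv 94: fwd; pos2(id95) recv 69: drop; pos3(id66) recv 95: fwd; pos4(id60) recv 66: fwd; pos5(id37) recv 60: fwd; pos0(id94) recv 37: drop
Round 2: pos2(id95) recv 94: drop; pos4(id60) recv 95: fwd; pos5(id37) recv 66: fwd; pos0(id94) recv 60: drop
Round 3: pos5(id37) recv 95: fwd; pos0(id94) recv 66: drop
Round 4: pos0(id94) recv 95: fwd
Round 5: pos1(id69) recv 95: fwd
Round 6: pos2(id95) recv 95: ELECTED
Message ID 66 originates at pos 3; dropped at pos 0 in round 3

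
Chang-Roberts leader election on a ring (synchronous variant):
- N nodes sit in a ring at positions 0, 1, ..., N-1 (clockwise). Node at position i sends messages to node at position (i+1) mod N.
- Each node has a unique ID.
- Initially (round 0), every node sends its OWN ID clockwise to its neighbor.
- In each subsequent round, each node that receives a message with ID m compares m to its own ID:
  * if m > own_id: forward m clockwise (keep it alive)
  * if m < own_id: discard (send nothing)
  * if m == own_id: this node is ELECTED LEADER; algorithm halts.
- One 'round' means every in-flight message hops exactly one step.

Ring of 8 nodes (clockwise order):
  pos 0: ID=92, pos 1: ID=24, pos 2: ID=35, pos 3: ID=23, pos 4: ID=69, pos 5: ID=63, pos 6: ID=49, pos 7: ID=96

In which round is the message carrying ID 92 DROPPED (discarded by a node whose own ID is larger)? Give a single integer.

Round 1: pos1(id24) recv 92: fwd; pos2(id35) recv 24: drop; pos3(id23) recv 35: fwd; pos4(id69) recv 23: drop; pos5(id63) recv 69: fwd; pos6(id49) recv 63: fwd; pos7(id96) recv 49: drop; pos0(id92) recv 96: fwd
Round 2: pos2(id35) recv 92: fwd; pos4(id69) recv 35: drop; pos6(id49) recv 69: fwd; pos7(id96) recv 63: drop; pos1(id24) recv 96: fwd
Round 3: pos3(id23) recv 92: fwd; pos7(id96) recv 69: drop; pos2(id35) recv 96: fwd
Round 4: pos4(id69) recv 92: fwd; pos3(id23) recv 96: fwd
Round 5: pos5(id63) recv 92: fwd; pos4(id69) recv 96: fwd
Round 6: pos6(id49) recv 92: fwd; pos5(id63) recv 96: fwd
Round 7: pos7(id96) recv 92: drop; pos6(id49) recv 96: fwd
Round 8: pos7(id96) recv 96: ELECTED
Message ID 92 originates at pos 0; dropped at pos 7 in round 7

Answer: 7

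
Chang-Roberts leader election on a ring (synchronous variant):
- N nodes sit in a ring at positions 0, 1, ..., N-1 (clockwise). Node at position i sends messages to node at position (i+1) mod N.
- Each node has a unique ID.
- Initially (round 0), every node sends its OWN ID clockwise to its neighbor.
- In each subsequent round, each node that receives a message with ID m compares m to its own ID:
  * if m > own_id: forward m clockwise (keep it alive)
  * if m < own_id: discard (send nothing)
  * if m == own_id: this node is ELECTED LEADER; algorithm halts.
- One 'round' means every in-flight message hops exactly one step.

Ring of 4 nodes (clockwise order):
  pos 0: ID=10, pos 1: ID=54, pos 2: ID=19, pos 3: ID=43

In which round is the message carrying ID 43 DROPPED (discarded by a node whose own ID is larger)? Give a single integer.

Answer: 2

Derivation:
Round 1: pos1(id54) recv 10: drop; pos2(id19) recv 54: fwd; pos3(id43) recv 19: drop; pos0(id10) recv 43: fwd
Round 2: pos3(id43) recv 54: fwd; pos1(id54) recv 43: drop
Round 3: pos0(id10) recv 54: fwd
Round 4: pos1(id54) recv 54: ELECTED
Message ID 43 originates at pos 3; dropped at pos 1 in round 2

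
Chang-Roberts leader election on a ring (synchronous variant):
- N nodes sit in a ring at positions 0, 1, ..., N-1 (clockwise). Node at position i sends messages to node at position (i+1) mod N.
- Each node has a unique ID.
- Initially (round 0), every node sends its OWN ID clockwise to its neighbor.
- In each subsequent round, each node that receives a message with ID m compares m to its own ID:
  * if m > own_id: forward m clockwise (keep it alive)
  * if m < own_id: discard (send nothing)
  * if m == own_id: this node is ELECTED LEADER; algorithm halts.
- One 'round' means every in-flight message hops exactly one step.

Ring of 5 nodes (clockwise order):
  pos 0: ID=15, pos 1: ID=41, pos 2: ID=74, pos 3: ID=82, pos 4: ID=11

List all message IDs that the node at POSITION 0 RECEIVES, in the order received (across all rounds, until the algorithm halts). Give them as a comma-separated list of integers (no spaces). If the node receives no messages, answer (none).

Round 1: pos1(id41) recv 15: drop; pos2(id74) recv 41: drop; pos3(id82) recv 74: drop; pos4(id11) recv 82: fwd; pos0(id15) recv 11: drop
Round 2: pos0(id15) recv 82: fwd
Round 3: pos1(id41) recv 82: fwd
Round 4: pos2(id74) recv 82: fwd
Round 5: pos3(id82) recv 82: ELECTED

Answer: 11,82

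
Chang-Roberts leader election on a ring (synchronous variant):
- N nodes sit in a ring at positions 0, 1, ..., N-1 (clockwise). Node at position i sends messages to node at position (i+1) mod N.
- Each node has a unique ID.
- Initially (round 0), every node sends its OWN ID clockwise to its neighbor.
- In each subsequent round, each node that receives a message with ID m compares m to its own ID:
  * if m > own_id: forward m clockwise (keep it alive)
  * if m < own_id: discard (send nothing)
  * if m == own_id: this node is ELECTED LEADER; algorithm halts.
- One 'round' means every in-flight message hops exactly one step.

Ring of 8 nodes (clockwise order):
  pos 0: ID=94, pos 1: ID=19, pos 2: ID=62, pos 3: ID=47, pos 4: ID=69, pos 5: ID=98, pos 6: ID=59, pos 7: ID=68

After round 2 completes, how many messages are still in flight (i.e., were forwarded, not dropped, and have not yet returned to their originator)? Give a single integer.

Round 1: pos1(id19) recv 94: fwd; pos2(id62) recv 19: drop; pos3(id47) recv 62: fwd; pos4(id69) recv 47: drop; pos5(id98) recv 69: drop; pos6(id59) recv 98: fwd; pos7(id68) recv 59: drop; pos0(id94) recv 68: drop
Round 2: pos2(id62) recv 94: fwd; pos4(id69) recv 62: drop; pos7(id68) recv 98: fwd
After round 2: 2 messages still in flight

Answer: 2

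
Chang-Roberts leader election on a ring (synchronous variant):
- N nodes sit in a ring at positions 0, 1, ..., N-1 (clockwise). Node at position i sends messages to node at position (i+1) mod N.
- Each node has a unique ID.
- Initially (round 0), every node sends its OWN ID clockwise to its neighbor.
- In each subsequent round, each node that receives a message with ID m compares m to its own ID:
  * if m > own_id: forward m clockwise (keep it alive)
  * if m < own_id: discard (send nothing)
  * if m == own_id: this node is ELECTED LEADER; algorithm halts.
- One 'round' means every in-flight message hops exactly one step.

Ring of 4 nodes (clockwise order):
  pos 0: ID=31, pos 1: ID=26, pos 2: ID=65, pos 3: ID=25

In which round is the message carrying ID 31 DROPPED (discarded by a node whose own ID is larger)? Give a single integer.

Answer: 2

Derivation:
Round 1: pos1(id26) recv 31: fwd; pos2(id65) recv 26: drop; pos3(id25) recv 65: fwd; pos0(id31) recv 25: drop
Round 2: pos2(id65) recv 31: drop; pos0(id31) recv 65: fwd
Round 3: pos1(id26) recv 65: fwd
Round 4: pos2(id65) recv 65: ELECTED
Message ID 31 originates at pos 0; dropped at pos 2 in round 2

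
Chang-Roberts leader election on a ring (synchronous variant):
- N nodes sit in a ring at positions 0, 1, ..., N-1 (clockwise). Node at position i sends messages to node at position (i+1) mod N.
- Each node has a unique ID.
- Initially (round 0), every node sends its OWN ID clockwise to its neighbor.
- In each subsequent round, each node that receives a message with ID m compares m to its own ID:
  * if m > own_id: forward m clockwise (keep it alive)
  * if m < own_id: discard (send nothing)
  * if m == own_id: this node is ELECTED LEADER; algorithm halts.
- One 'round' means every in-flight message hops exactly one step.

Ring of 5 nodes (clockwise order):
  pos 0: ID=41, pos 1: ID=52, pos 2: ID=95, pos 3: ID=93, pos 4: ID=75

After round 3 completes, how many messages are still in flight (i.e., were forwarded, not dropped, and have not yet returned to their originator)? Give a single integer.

Answer: 2

Derivation:
Round 1: pos1(id52) recv 41: drop; pos2(id95) recv 52: drop; pos3(id93) recv 95: fwd; pos4(id75) recv 93: fwd; pos0(id41) recv 75: fwd
Round 2: pos4(id75) recv 95: fwd; pos0(id41) recv 93: fwd; pos1(id52) recv 75: fwd
Round 3: pos0(id41) recv 95: fwd; pos1(id52) recv 93: fwd; pos2(id95) recv 75: drop
After round 3: 2 messages still in flight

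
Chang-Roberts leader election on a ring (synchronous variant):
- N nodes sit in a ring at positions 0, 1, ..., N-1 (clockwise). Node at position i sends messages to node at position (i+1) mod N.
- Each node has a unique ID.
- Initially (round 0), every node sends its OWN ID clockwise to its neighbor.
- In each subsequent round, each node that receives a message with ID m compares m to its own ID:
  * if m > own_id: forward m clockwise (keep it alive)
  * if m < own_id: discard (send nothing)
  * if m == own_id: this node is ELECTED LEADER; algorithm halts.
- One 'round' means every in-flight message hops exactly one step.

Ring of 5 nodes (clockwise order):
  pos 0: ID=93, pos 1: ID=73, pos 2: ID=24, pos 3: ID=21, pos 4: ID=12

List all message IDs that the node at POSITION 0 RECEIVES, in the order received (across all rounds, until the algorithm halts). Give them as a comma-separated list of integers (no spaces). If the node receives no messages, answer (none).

Round 1: pos1(id73) recv 93: fwd; pos2(id24) recv 73: fwd; pos3(id21) recv 24: fwd; pos4(id12) recv 21: fwd; pos0(id93) recv 12: drop
Round 2: pos2(id24) recv 93: fwd; pos3(id21) recv 73: fwd; pos4(id12) recv 24: fwd; pos0(id93) recv 21: drop
Round 3: pos3(id21) recv 93: fwd; pos4(id12) recv 73: fwd; pos0(id93) recv 24: drop
Round 4: pos4(id12) recv 93: fwd; pos0(id93) recv 73: drop
Round 5: pos0(id93) recv 93: ELECTED

Answer: 12,21,24,73,93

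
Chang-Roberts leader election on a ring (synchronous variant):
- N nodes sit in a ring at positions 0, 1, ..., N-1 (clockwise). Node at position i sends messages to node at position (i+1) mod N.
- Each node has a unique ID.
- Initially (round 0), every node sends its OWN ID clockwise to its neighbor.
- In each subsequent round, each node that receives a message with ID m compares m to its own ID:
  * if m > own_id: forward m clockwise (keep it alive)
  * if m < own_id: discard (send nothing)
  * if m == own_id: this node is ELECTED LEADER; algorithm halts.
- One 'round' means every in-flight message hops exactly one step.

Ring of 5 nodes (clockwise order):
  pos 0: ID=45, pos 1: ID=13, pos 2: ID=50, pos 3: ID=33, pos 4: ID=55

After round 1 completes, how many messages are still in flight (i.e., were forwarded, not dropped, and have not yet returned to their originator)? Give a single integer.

Round 1: pos1(id13) recv 45: fwd; pos2(id50) recv 13: drop; pos3(id33) recv 50: fwd; pos4(id55) recv 33: drop; pos0(id45) recv 55: fwd
After round 1: 3 messages still in flight

Answer: 3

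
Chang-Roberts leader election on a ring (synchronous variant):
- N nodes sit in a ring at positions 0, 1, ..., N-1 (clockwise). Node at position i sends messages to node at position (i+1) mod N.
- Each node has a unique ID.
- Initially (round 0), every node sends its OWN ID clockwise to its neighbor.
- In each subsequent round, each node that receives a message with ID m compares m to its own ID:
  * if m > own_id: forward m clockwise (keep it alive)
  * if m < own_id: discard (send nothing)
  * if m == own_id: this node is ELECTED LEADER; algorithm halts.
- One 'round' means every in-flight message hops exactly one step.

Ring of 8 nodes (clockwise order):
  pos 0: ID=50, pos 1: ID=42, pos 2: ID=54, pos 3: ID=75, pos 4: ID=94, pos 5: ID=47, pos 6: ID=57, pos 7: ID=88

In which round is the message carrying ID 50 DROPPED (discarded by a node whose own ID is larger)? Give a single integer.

Round 1: pos1(id42) recv 50: fwd; pos2(id54) recv 42: drop; pos3(id75) recv 54: drop; pos4(id94) recv 75: drop; pos5(id47) recv 94: fwd; pos6(id57) recv 47: drop; pos7(id88) recv 57: drop; pos0(id50) recv 88: fwd
Round 2: pos2(id54) recv 50: drop; pos6(id57) recv 94: fwd; pos1(id42) recv 88: fwd
Round 3: pos7(id88) recv 94: fwd; pos2(id54) recv 88: fwd
Round 4: pos0(id50) recv 94: fwd; pos3(id75) recv 88: fwd
Round 5: pos1(id42) recv 94: fwd; pos4(id94) recv 88: drop
Round 6: pos2(id54) recv 94: fwd
Round 7: pos3(id75) recv 94: fwd
Round 8: pos4(id94) recv 94: ELECTED
Message ID 50 originates at pos 0; dropped at pos 2 in round 2

Answer: 2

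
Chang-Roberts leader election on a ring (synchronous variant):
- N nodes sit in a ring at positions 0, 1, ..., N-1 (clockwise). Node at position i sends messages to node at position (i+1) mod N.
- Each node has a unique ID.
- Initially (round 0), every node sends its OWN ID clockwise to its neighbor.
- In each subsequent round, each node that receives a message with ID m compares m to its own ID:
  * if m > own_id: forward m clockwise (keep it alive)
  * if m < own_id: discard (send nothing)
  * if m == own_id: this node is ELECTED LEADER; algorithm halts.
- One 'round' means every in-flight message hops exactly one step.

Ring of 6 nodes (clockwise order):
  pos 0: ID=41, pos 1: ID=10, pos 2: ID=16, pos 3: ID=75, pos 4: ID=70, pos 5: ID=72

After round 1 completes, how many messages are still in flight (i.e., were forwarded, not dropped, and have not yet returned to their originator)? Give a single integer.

Answer: 3

Derivation:
Round 1: pos1(id10) recv 41: fwd; pos2(id16) recv 10: drop; pos3(id75) recv 16: drop; pos4(id70) recv 75: fwd; pos5(id72) recv 70: drop; pos0(id41) recv 72: fwd
After round 1: 3 messages still in flight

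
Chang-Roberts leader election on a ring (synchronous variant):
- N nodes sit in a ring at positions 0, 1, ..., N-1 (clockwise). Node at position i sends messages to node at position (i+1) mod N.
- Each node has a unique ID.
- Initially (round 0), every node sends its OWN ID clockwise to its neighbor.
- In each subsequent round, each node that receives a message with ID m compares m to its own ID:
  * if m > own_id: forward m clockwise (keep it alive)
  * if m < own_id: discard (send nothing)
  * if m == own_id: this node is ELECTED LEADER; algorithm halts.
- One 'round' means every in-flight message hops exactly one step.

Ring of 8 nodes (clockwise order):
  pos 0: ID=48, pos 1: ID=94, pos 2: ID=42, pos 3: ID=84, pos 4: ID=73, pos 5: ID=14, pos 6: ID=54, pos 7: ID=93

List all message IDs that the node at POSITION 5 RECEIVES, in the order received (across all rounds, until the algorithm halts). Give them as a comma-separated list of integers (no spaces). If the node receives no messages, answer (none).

Answer: 73,84,94

Derivation:
Round 1: pos1(id94) recv 48: drop; pos2(id42) recv 94: fwd; pos3(id84) recv 42: drop; pos4(id73) recv 84: fwd; pos5(id14) recv 73: fwd; pos6(id54) recv 14: drop; pos7(id93) recv 54: drop; pos0(id48) recv 93: fwd
Round 2: pos3(id84) recv 94: fwd; pos5(id14) recv 84: fwd; pos6(id54) recv 73: fwd; pos1(id94) recv 93: drop
Round 3: pos4(id73) recv 94: fwd; pos6(id54) recv 84: fwd; pos7(id93) recv 73: drop
Round 4: pos5(id14) recv 94: fwd; pos7(id93) recv 84: drop
Round 5: pos6(id54) recv 94: fwd
Round 6: pos7(id93) recv 94: fwd
Round 7: pos0(id48) recv 94: fwd
Round 8: pos1(id94) recv 94: ELECTED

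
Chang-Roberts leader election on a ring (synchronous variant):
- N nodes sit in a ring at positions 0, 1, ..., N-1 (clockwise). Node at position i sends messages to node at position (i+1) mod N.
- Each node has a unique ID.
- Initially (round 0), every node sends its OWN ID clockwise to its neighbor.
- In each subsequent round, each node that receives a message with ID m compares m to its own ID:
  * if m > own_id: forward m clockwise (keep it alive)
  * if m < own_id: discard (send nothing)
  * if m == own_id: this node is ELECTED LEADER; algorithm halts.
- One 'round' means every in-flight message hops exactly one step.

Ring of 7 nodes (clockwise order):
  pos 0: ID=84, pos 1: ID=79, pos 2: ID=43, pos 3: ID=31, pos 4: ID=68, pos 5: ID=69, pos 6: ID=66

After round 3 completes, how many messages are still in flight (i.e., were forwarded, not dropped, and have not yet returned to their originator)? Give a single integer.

Answer: 2

Derivation:
Round 1: pos1(id79) recv 84: fwd; pos2(id43) recv 79: fwd; pos3(id31) recv 43: fwd; pos4(id68) recv 31: drop; pos5(id69) recv 68: drop; pos6(id66) recv 69: fwd; pos0(id84) recv 66: drop
Round 2: pos2(id43) recv 84: fwd; pos3(id31) recv 79: fwd; pos4(id68) recv 43: drop; pos0(id84) recv 69: drop
Round 3: pos3(id31) recv 84: fwd; pos4(id68) recv 79: fwd
After round 3: 2 messages still in flight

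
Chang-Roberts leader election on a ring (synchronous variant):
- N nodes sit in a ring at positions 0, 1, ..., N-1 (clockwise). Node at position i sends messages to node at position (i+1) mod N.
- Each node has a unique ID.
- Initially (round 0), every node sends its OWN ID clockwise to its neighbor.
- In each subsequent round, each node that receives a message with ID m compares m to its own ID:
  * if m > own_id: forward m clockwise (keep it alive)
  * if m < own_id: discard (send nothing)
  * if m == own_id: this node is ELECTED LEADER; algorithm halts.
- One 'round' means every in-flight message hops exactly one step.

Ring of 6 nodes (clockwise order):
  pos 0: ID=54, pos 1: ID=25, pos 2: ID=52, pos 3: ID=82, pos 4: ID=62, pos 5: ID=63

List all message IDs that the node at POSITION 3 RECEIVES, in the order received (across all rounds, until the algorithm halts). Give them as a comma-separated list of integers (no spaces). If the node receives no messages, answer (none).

Round 1: pos1(id25) recv 54: fwd; pos2(id52) recv 25: drop; pos3(id82) recv 52: drop; pos4(id62) recv 82: fwd; pos5(id63) recv 62: drop; pos0(id54) recv 63: fwd
Round 2: pos2(id52) recv 54: fwd; pos5(id63) recv 82: fwd; pos1(id25) recv 63: fwd
Round 3: pos3(id82) recv 54: drop; pos0(id54) recv 82: fwd; pos2(id52) recv 63: fwd
Round 4: pos1(id25) recv 82: fwd; pos3(id82) recv 63: drop
Round 5: pos2(id52) recv 82: fwd
Round 6: pos3(id82) recv 82: ELECTED

Answer: 52,54,63,82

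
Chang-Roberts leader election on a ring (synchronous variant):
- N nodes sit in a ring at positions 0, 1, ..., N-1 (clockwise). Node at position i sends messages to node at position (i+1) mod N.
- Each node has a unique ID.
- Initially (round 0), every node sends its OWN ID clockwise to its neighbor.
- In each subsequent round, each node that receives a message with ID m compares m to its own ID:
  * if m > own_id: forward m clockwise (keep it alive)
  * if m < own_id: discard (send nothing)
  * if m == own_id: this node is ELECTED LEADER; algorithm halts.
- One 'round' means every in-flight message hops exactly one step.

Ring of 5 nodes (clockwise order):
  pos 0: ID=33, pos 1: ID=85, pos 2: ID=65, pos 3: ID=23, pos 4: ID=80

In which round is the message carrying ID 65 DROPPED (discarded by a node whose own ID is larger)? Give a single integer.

Round 1: pos1(id85) recv 33: drop; pos2(id65) recv 85: fwd; pos3(id23) recv 65: fwd; pos4(id80) recv 23: drop; pos0(id33) recv 80: fwd
Round 2: pos3(id23) recv 85: fwd; pos4(id80) recv 65: drop; pos1(id85) recv 80: drop
Round 3: pos4(id80) recv 85: fwd
Round 4: pos0(id33) recv 85: fwd
Round 5: pos1(id85) recv 85: ELECTED
Message ID 65 originates at pos 2; dropped at pos 4 in round 2

Answer: 2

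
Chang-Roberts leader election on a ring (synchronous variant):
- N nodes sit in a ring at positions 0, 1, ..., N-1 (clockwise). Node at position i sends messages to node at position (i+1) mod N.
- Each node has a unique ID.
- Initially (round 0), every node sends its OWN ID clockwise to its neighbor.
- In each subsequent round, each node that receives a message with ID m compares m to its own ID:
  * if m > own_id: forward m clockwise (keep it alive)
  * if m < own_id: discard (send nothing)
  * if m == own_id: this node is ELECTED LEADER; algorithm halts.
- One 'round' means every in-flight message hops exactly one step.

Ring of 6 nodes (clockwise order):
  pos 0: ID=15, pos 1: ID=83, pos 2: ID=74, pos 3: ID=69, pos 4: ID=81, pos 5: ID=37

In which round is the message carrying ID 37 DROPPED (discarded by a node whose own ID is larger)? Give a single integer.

Round 1: pos1(id83) recv 15: drop; pos2(id74) recv 83: fwd; pos3(id69) recv 74: fwd; pos4(id81) recv 69: drop; pos5(id37) recv 81: fwd; pos0(id15) recv 37: fwd
Round 2: pos3(id69) recv 83: fwd; pos4(id81) recv 74: drop; pos0(id15) recv 81: fwd; pos1(id83) recv 37: drop
Round 3: pos4(id81) recv 83: fwd; pos1(id83) recv 81: drop
Round 4: pos5(id37) recv 83: fwd
Round 5: pos0(id15) recv 83: fwd
Round 6: pos1(id83) recv 83: ELECTED
Message ID 37 originates at pos 5; dropped at pos 1 in round 2

Answer: 2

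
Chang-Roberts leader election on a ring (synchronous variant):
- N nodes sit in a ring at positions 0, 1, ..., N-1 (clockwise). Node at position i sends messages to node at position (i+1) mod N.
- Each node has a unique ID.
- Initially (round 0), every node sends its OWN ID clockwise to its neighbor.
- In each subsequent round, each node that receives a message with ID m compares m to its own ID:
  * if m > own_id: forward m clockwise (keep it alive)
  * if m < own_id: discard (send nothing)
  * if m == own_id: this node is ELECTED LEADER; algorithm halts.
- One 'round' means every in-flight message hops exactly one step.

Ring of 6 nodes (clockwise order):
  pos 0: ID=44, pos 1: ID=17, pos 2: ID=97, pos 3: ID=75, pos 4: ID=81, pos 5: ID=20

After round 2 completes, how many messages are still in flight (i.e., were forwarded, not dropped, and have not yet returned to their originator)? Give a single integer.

Answer: 2

Derivation:
Round 1: pos1(id17) recv 44: fwd; pos2(id97) recv 17: drop; pos3(id75) recv 97: fwd; pos4(id81) recv 75: drop; pos5(id20) recv 81: fwd; pos0(id44) recv 20: drop
Round 2: pos2(id97) recv 44: drop; pos4(id81) recv 97: fwd; pos0(id44) recv 81: fwd
After round 2: 2 messages still in flight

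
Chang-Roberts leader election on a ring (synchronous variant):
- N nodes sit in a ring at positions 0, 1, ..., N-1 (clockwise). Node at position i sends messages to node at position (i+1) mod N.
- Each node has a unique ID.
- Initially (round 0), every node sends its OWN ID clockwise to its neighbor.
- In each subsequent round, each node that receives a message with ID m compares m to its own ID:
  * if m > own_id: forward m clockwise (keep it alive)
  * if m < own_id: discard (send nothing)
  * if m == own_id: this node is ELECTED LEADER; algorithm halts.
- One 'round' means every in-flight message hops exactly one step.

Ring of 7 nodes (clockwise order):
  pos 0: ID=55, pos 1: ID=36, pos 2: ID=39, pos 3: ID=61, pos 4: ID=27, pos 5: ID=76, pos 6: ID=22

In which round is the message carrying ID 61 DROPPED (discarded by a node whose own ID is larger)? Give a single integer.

Answer: 2

Derivation:
Round 1: pos1(id36) recv 55: fwd; pos2(id39) recv 36: drop; pos3(id61) recv 39: drop; pos4(id27) recv 61: fwd; pos5(id76) recv 27: drop; pos6(id22) recv 76: fwd; pos0(id55) recv 22: drop
Round 2: pos2(id39) recv 55: fwd; pos5(id76) recv 61: drop; pos0(id55) recv 76: fwd
Round 3: pos3(id61) recv 55: drop; pos1(id36) recv 76: fwd
Round 4: pos2(id39) recv 76: fwd
Round 5: pos3(id61) recv 76: fwd
Round 6: pos4(id27) recv 76: fwd
Round 7: pos5(id76) recv 76: ELECTED
Message ID 61 originates at pos 3; dropped at pos 5 in round 2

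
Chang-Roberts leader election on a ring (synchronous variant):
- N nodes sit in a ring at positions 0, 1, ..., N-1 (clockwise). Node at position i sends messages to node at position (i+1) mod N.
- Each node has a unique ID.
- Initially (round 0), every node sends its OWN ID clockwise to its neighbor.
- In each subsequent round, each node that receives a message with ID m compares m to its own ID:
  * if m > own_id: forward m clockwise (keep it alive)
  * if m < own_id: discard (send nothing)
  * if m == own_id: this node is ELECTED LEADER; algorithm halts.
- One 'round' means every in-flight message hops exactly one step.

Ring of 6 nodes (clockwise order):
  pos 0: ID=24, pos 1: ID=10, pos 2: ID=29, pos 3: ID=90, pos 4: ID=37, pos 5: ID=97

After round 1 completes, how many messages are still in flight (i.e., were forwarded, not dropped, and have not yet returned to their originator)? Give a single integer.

Round 1: pos1(id10) recv 24: fwd; pos2(id29) recv 10: drop; pos3(id90) recv 29: drop; pos4(id37) recv 90: fwd; pos5(id97) recv 37: drop; pos0(id24) recv 97: fwd
After round 1: 3 messages still in flight

Answer: 3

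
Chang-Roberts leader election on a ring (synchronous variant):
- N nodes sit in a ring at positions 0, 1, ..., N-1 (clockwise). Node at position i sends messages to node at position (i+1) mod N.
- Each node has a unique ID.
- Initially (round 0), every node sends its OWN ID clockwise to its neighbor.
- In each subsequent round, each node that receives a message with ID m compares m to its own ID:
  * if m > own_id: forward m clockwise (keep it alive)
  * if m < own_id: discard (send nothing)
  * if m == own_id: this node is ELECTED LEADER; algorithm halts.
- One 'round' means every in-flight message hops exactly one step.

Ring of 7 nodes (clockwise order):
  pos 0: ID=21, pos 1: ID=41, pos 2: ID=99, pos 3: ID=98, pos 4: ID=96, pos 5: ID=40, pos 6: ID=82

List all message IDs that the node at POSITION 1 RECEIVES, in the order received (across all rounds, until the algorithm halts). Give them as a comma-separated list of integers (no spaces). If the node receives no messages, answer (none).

Answer: 21,82,96,98,99

Derivation:
Round 1: pos1(id41) recv 21: drop; pos2(id99) recv 41: drop; pos3(id98) recv 99: fwd; pos4(id96) recv 98: fwd; pos5(id40) recv 96: fwd; pos6(id82) recv 40: drop; pos0(id21) recv 82: fwd
Round 2: pos4(id96) recv 99: fwd; pos5(id40) recv 98: fwd; pos6(id82) recv 96: fwd; pos1(id41) recv 82: fwd
Round 3: pos5(id40) recv 99: fwd; pos6(id82) recv 98: fwd; pos0(id21) recv 96: fwd; pos2(id99) recv 82: drop
Round 4: pos6(id82) recv 99: fwd; pos0(id21) recv 98: fwd; pos1(id41) recv 96: fwd
Round 5: pos0(id21) recv 99: fwd; pos1(id41) recv 98: fwd; pos2(id99) recv 96: drop
Round 6: pos1(id41) recv 99: fwd; pos2(id99) recv 98: drop
Round 7: pos2(id99) recv 99: ELECTED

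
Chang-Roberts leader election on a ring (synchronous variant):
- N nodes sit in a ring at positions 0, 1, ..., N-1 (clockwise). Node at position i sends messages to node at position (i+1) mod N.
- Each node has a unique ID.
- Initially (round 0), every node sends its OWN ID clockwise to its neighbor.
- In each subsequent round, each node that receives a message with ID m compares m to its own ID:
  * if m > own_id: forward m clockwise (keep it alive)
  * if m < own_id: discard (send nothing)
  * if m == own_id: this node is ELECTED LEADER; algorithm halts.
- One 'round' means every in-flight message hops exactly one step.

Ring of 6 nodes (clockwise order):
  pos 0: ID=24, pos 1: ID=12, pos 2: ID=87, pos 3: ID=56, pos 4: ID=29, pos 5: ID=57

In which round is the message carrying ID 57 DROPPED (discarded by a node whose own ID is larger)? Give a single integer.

Answer: 3

Derivation:
Round 1: pos1(id12) recv 24: fwd; pos2(id87) recv 12: drop; pos3(id56) recv 87: fwd; pos4(id29) recv 56: fwd; pos5(id57) recv 29: drop; pos0(id24) recv 57: fwd
Round 2: pos2(id87) recv 24: drop; pos4(id29) recv 87: fwd; pos5(id57) recv 56: drop; pos1(id12) recv 57: fwd
Round 3: pos5(id57) recv 87: fwd; pos2(id87) recv 57: drop
Round 4: pos0(id24) recv 87: fwd
Round 5: pos1(id12) recv 87: fwd
Round 6: pos2(id87) recv 87: ELECTED
Message ID 57 originates at pos 5; dropped at pos 2 in round 3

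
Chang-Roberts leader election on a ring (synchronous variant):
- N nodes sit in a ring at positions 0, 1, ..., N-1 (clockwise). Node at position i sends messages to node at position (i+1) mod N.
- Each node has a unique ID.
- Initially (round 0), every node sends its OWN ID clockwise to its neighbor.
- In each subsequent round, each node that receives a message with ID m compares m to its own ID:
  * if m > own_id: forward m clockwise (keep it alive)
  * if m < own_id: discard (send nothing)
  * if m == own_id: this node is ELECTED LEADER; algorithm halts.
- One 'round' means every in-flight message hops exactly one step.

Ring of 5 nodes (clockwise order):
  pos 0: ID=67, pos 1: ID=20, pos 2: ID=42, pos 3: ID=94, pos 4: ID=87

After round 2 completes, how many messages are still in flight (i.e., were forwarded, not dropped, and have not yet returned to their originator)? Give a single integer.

Answer: 3

Derivation:
Round 1: pos1(id20) recv 67: fwd; pos2(id42) recv 20: drop; pos3(id94) recv 42: drop; pos4(id87) recv 94: fwd; pos0(id67) recv 87: fwd
Round 2: pos2(id42) recv 67: fwd; pos0(id67) recv 94: fwd; pos1(id20) recv 87: fwd
After round 2: 3 messages still in flight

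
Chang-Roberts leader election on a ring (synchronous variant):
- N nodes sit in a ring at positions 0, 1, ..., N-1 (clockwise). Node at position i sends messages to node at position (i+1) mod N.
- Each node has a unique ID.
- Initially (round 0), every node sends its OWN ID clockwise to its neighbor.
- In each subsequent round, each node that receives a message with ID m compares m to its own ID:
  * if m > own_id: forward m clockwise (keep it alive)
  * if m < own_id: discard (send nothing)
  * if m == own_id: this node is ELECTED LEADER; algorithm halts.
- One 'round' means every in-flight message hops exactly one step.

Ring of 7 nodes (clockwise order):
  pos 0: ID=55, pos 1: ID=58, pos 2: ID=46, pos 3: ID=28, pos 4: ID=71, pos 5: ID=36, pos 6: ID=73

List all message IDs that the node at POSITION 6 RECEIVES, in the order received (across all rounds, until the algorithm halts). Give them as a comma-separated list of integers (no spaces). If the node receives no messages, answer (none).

Round 1: pos1(id58) recv 55: drop; pos2(id46) recv 58: fwd; pos3(id28) recv 46: fwd; pos4(id71) recv 28: drop; pos5(id36) recv 71: fwd; pos6(id73) recv 36: drop; pos0(id55) recv 73: fwd
Round 2: pos3(id28) recv 58: fwd; pos4(id71) recv 46: drop; pos6(id73) recv 71: drop; pos1(id58) recv 73: fwd
Round 3: pos4(id71) recv 58: drop; pos2(id46) recv 73: fwd
Round 4: pos3(id28) recv 73: fwd
Round 5: pos4(id71) recv 73: fwd
Round 6: pos5(id36) recv 73: fwd
Round 7: pos6(id73) recv 73: ELECTED

Answer: 36,71,73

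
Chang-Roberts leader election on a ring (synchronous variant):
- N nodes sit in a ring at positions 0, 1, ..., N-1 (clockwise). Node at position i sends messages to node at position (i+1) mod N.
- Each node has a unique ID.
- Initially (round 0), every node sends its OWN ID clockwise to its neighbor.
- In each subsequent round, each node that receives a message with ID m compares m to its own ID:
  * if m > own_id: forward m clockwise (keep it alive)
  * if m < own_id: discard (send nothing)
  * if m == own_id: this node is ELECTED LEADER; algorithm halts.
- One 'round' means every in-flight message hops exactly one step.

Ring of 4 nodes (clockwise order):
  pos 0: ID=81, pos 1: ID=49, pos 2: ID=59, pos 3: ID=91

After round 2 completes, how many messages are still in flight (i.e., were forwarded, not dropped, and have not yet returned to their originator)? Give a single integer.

Answer: 2

Derivation:
Round 1: pos1(id49) recv 81: fwd; pos2(id59) recv 49: drop; pos3(id91) recv 59: drop; pos0(id81) recv 91: fwd
Round 2: pos2(id59) recv 81: fwd; pos1(id49) recv 91: fwd
After round 2: 2 messages still in flight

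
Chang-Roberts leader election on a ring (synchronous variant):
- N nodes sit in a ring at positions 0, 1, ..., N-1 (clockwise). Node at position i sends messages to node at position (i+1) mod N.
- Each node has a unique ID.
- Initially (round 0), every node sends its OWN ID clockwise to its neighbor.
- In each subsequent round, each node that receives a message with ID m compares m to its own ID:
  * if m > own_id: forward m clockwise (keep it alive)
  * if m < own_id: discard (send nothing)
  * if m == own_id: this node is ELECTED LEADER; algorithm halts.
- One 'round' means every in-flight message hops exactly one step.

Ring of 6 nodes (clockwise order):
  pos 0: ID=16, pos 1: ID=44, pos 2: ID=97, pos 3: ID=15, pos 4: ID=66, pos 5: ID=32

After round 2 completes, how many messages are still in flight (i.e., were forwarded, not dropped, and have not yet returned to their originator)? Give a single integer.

Round 1: pos1(id44) recv 16: drop; pos2(id97) recv 44: drop; pos3(id15) recv 97: fwd; pos4(id66) recv 15: drop; pos5(id32) recv 66: fwd; pos0(id16) recv 32: fwd
Round 2: pos4(id66) recv 97: fwd; pos0(id16) recv 66: fwd; pos1(id44) recv 32: drop
After round 2: 2 messages still in flight

Answer: 2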